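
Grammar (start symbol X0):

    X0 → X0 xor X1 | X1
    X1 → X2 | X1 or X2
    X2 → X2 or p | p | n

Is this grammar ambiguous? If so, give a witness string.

Witness: n or p

Derivation 1: X0 ⇒ X1 ⇒ X2 ⇒ X2 or p ⇒ n or p
Derivation 2: X0 ⇒ X1 ⇒ X1 or X2 ⇒ X2 or X2 ⇒ n or X2 ⇒ n or p

Two distinct leftmost derivations for the same string.

Ambiguous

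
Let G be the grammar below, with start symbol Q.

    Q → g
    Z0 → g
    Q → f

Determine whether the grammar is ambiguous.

Unambiguous

Only Q is reachable from Q; ignoring the rest: The reachable rules are right-linear with at most one rule per (nonterminal, next-terminal) pair. Each input token forces the next rule, so parsing is deterministic.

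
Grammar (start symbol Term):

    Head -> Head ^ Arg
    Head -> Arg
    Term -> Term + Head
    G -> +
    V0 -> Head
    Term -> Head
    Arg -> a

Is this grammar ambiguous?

Unambiguous

(V0, G are unreachable from Term, so their rules don't affect L(Term).) The grammar is stratified — Term handles '+' (left-recursive), Head handles '^', Arg atoms. Each operator has a fixed associativity and precedence level, so every string has one parse.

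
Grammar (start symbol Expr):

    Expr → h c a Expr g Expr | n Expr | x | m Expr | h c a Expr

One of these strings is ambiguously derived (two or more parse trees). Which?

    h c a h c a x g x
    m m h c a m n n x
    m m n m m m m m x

h c a h c a x g x

h c a h c a x g x: 2 trees
m m h c a m n n x: 1 tree
m m n m m m m m x: 1 tree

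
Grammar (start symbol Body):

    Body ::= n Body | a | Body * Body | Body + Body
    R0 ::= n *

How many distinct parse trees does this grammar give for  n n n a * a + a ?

14

Parse trees for n n n a * a + a (showing first 6 of 14):
  [Body n [Body n [Body n [Body [Body a] * [Body [Body a] + [Body a]]]]]]
  [Body n [Body n [Body n [Body [Body [Body a] * [Body a]] + [Body a]]]]]
  [Body n [Body n [Body [Body n [Body a]] * [Body [Body a] + [Body a]]]]]
  [Body n [Body n [Body [Body n [Body [Body a] * [Body a]]] + [Body a]]]]
  [Body n [Body n [Body [Body [Body n [Body a]] * [Body a]] + [Body a]]]]
  [Body n [Body [Body n [Body n [Body a]]] * [Body [Body a] + [Body a]]]]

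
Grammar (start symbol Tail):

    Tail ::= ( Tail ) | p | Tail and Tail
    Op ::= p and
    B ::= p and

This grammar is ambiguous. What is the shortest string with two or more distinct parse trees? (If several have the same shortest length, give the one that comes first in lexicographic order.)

length 1: no string has ≥2 trees
length 3: no string has ≥2 trees
length 5: p and p and p has 2 parse trees

Two derivations of p and p and p:
  Tail ⇒ Tail and Tail ⇒ p and Tail ⇒ p and Tail and Tail ⇒ p and p and Tail ⇒ p and p and p
  Tail ⇒ Tail and Tail ⇒ Tail and Tail and Tail ⇒ p and Tail and Tail ⇒ p and p and Tail ⇒ p and p and p

p and p and p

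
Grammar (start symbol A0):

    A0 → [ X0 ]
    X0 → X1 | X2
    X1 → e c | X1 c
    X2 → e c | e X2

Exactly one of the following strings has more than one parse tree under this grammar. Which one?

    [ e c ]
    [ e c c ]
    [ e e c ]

[ e c ]: 2 trees
[ e c c ]: 1 tree
[ e e c ]: 1 tree

[ e c ]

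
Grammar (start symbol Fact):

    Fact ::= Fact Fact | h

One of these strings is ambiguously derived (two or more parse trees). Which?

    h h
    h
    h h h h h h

h h h h h h

h h: 1 tree
h: 1 tree
h h h h h h: 42 trees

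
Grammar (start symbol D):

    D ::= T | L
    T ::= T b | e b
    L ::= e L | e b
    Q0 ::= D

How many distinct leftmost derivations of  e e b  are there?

1

Parse trees for e e b:
  [D [L e [L e b]]]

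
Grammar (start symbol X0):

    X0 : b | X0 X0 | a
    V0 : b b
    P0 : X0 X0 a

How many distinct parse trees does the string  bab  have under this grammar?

2

Parse trees for bab:
  [X0 [X0 b] [X0 [X0 a] [X0 b]]]
  [X0 [X0 [X0 b] [X0 a]] [X0 b]]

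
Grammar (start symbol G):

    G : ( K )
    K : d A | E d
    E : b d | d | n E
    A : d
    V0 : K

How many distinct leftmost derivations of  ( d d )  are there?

Parse trees for ( d d ):
  [G ( [K d [A d]] )]
  [G ( [K [E d] d] )]

2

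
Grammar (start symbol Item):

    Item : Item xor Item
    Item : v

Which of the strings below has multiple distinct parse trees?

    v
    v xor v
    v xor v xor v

v: 1 tree
v xor v: 1 tree
v xor v xor v: 2 trees

v xor v xor v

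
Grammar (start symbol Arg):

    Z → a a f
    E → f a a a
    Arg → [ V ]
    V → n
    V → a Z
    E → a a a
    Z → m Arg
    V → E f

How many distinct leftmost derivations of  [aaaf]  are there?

Parse trees for [aaaf]:
  [Arg [ [V a [Z a a f]] ]]
  [Arg [ [V [E a a a] f] ]]

2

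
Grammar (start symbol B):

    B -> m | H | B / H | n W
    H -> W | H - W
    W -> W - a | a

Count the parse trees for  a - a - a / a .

4

Parse trees for a - a - a / a:
  [B [B [H [W [W [W a] - a] - a]]] / [H [W a]]]
  [B [B [H [H [W a]] - [W [W a] - a]]] / [H [W a]]]
  [B [B [H [H [W [W a] - a]] - [W a]]] / [H [W a]]]
  [B [B [H [H [H [W a]] - [W a]] - [W a]]] / [H [W a]]]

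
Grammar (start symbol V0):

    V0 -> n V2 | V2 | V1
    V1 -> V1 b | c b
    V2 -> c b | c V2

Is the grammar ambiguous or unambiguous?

Ambiguous

Witness: c b

Derivation 1: V0 ⇒ V2 ⇒ c b
Derivation 2: V0 ⇒ V1 ⇒ c b

Two distinct leftmost derivations for the same string.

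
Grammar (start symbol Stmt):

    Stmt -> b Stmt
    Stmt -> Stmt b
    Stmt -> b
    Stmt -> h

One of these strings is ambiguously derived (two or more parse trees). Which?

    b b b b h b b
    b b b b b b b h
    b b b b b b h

b b b b h b b

b b b b h b b: 15 trees
b b b b b b b h: 1 tree
b b b b b b h: 1 tree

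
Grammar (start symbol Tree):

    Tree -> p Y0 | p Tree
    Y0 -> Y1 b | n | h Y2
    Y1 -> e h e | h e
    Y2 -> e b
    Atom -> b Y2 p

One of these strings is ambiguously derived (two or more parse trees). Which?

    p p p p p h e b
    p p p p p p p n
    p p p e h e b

p p p p p h e b: 2 trees
p p p p p p p n: 1 tree
p p p e h e b: 1 tree

p p p p p h e b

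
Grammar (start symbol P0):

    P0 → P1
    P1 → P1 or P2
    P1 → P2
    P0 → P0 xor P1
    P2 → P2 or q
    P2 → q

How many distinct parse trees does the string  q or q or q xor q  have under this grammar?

4

Parse trees for q or q or q xor q:
  [P0 [P0 [P1 [P1 [P2 q]] or [P2 [P2 q] or q]]] xor [P1 [P2 q]]]
  [P0 [P0 [P1 [P1 [P1 [P2 q]] or [P2 q]] or [P2 q]]] xor [P1 [P2 q]]]
  [P0 [P0 [P1 [P1 [P2 [P2 q] or q]] or [P2 q]]] xor [P1 [P2 q]]]
  [P0 [P0 [P1 [P2 [P2 [P2 q] or q] or q]]] xor [P1 [P2 q]]]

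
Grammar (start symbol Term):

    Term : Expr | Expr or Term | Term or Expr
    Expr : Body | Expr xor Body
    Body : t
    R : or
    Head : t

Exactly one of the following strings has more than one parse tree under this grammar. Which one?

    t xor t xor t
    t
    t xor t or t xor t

t xor t xor t: 1 tree
t: 1 tree
t xor t or t xor t: 2 trees

t xor t or t xor t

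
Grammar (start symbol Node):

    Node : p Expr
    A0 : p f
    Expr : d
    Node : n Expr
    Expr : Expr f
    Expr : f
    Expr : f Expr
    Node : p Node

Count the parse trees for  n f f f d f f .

10

Parse trees for n f f f d f f (showing first 6 of 10):
  [Node n [Expr [Expr [Expr f [Expr f [Expr f [Expr d]]]] f] f]]
  [Node n [Expr [Expr f [Expr [Expr f [Expr f [Expr d]]] f]] f]]
  [Node n [Expr [Expr f [Expr f [Expr [Expr f [Expr d]] f]]] f]]
  [Node n [Expr [Expr f [Expr f [Expr f [Expr [Expr d] f]]]] f]]
  [Node n [Expr f [Expr [Expr [Expr f [Expr f [Expr d]]] f] f]]]
  [Node n [Expr f [Expr [Expr f [Expr [Expr f [Expr d]] f]] f]]]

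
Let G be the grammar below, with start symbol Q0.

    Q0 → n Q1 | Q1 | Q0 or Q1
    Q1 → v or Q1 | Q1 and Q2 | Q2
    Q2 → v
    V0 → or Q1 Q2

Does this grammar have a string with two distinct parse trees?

Witness: v or v

Derivation 1: Q0 ⇒ Q1 ⇒ v or Q1 ⇒ v or Q2 ⇒ v or v
Derivation 2: Q0 ⇒ Q0 or Q1 ⇒ Q1 or Q1 ⇒ Q2 or Q1 ⇒ v or Q1 ⇒ v or Q2 ⇒ v or v

Two distinct leftmost derivations for the same string.

Ambiguous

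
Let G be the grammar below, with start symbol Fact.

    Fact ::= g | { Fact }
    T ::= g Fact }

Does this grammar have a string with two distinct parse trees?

Only Fact is reachable from Fact; ignoring the rest: L(Fact) is { openⁿ atom closeⁿ : n ≥ 0 }. The bracket depth fixes n, and the derivation is forced at every step.

Unambiguous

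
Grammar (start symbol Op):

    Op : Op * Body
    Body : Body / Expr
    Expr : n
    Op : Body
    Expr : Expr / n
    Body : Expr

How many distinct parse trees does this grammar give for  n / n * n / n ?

Parse trees for n / n * n / n:
  [Op [Op [Body [Body [Expr n]] / [Expr n]]] * [Body [Body [Expr n]] / [Expr n]]]
  [Op [Op [Body [Body [Expr n]] / [Expr n]]] * [Body [Expr [Expr n] / n]]]
  [Op [Op [Body [Expr [Expr n] / n]]] * [Body [Body [Expr n]] / [Expr n]]]
  [Op [Op [Body [Expr [Expr n] / n]]] * [Body [Expr [Expr n] / n]]]

4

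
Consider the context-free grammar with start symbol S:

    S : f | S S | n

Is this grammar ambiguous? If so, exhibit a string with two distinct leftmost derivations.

Ambiguous

Witness: f f f

Derivation 1: S ⇒ S S ⇒ f S ⇒ f S S ⇒ f f S ⇒ f f f
Derivation 2: S ⇒ S S ⇒ S S S ⇒ f S S ⇒ f f S ⇒ f f f

Two distinct leftmost derivations for the same string.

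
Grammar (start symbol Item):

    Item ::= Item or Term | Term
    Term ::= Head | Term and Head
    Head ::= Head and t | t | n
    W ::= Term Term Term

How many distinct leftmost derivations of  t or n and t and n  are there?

Parse trees for t or n and t and n:
  [Item [Item [Term [Head t]]] or [Term [Term [Head [Head n] and t]] and [Head n]]]
  [Item [Item [Term [Head t]]] or [Term [Term [Term [Head n]] and [Head t]] and [Head n]]]

2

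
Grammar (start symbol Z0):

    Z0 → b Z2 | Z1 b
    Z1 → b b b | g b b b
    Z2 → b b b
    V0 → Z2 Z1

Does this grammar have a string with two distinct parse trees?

Witness: b b b b

Derivation 1: Z0 ⇒ b Z2 ⇒ b b b b
Derivation 2: Z0 ⇒ Z1 b ⇒ b b b b

Two distinct leftmost derivations for the same string.

Ambiguous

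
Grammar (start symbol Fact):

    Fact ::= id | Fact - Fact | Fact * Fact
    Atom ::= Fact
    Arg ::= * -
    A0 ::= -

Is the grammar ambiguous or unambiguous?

Ambiguous

Witness: id * id * id

Derivation 1: Fact ⇒ Fact * Fact ⇒ id * Fact ⇒ id * Fact * Fact ⇒ id * id * Fact ⇒ id * id * id
Derivation 2: Fact ⇒ Fact * Fact ⇒ Fact * Fact * Fact ⇒ id * Fact * Fact ⇒ id * id * Fact ⇒ id * id * id

Two distinct leftmost derivations for the same string.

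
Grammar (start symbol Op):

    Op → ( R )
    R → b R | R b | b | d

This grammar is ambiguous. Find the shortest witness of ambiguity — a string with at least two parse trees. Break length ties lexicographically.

( b b )

length 3: no string has ≥2 trees
length 4: ( b b ) has 2 parse trees

Two derivations of ( b b ):
  Op ⇒ ( R ) ⇒ ( b R ) ⇒ ( b b )
  Op ⇒ ( R ) ⇒ ( R b ) ⇒ ( b b )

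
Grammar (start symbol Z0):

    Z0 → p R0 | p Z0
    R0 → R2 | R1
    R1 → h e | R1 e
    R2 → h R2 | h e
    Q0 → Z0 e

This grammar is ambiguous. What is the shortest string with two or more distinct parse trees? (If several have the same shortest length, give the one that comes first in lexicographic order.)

length 3: p h e has 2 parse trees

Two derivations of p h e:
  Z0 ⇒ p R0 ⇒ p R2 ⇒ p h e
  Z0 ⇒ p R0 ⇒ p R1 ⇒ p h e

p h e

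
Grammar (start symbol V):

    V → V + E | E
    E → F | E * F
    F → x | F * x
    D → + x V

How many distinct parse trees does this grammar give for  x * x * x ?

4

Parse trees for x * x * x:
  [V [E [F [F [F x] * x] * x]]]
  [V [E [E [F x]] * [F [F x] * x]]]
  [V [E [E [F [F x] * x]] * [F x]]]
  [V [E [E [E [F x]] * [F x]] * [F x]]]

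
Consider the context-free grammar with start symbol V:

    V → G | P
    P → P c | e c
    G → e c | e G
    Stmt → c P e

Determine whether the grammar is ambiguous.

Witness: e c

Derivation 1: V ⇒ G ⇒ e c
Derivation 2: V ⇒ P ⇒ e c

Two distinct leftmost derivations for the same string.

Ambiguous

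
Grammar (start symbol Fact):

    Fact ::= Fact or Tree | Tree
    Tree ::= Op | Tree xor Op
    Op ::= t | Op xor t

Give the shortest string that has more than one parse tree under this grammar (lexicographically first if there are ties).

t xor t

length 1: no string has ≥2 trees
length 3: t xor t has 2 parse trees

Two derivations of t xor t:
  Fact ⇒ Tree ⇒ Op ⇒ Op xor t ⇒ t xor t
  Fact ⇒ Tree ⇒ Tree xor Op ⇒ Op xor Op ⇒ t xor Op ⇒ t xor t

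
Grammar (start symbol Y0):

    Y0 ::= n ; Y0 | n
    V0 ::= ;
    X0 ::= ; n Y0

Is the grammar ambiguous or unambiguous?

(V0, X0 are unreachable from Y0, so their rules don't affect L(Y0).) Right-recursive list with a separator: after each atom, whether the separator follows determines the rule. One parse per string.

Unambiguous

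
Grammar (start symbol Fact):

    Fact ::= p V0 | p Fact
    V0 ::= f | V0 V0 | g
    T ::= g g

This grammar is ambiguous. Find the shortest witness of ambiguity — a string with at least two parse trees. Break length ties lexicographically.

length 2: no string has ≥2 trees
length 3: no string has ≥2 trees
length 4: p f f f has 2 parse trees

Two derivations of p f f f:
  Fact ⇒ p V0 ⇒ p V0 V0 ⇒ p f V0 ⇒ p f V0 V0 ⇒ p f f V0 ⇒ p f f f
  Fact ⇒ p V0 ⇒ p V0 V0 ⇒ p V0 V0 V0 ⇒ p f V0 V0 ⇒ p f f V0 ⇒ p f f f

p f f f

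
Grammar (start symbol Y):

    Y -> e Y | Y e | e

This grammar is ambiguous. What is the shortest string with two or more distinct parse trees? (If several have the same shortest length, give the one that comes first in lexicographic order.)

length 1: no string has ≥2 trees
length 2: e e has 2 parse trees

Two derivations of e e:
  Y ⇒ e Y ⇒ e e
  Y ⇒ Y e ⇒ e e

e e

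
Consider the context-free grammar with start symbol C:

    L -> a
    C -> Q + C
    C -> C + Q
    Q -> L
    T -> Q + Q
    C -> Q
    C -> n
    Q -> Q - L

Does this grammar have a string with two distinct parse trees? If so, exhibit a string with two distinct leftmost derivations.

Witness: a + a

Derivation 1: C ⇒ Q + C ⇒ L + C ⇒ a + C ⇒ a + Q ⇒ a + L ⇒ a + a
Derivation 2: C ⇒ C + Q ⇒ Q + Q ⇒ L + Q ⇒ a + Q ⇒ a + L ⇒ a + a

Two distinct leftmost derivations for the same string.

Ambiguous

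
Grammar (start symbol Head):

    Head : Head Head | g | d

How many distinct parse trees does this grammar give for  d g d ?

2

Parse trees for d g d:
  [Head [Head d] [Head [Head g] [Head d]]]
  [Head [Head [Head d] [Head g]] [Head d]]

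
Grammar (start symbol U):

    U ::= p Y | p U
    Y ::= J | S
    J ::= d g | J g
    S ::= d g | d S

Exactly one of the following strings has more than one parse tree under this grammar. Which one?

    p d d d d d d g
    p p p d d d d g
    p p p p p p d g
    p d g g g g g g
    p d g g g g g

p d d d d d d g: 1 tree
p p p d d d d g: 1 tree
p p p p p p d g: 2 trees
p d g g g g g g: 1 tree
p d g g g g g: 1 tree

p p p p p p d g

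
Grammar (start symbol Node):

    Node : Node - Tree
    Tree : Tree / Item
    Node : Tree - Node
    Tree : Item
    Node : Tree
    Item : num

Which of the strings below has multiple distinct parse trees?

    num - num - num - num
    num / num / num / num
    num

num - num - num - num

num - num - num - num: 8 trees
num / num / num / num: 1 tree
num: 1 tree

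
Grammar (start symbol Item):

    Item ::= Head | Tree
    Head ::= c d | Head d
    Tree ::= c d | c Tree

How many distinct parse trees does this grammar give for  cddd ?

Parse trees for cddd:
  [Item [Head [Head [Head c d] d] d]]

1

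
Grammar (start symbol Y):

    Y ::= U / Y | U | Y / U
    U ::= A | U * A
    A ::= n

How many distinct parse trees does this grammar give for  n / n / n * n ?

Parse trees for n / n / n * n:
  [Y [U [A n]] / [Y [U [A n]] / [Y [U [U [A n]] * [A n]]]]]
  [Y [U [A n]] / [Y [Y [U [A n]]] / [U [U [A n]] * [A n]]]]
  [Y [Y [U [A n]] / [Y [U [A n]]]] / [U [U [A n]] * [A n]]]
  [Y [Y [Y [U [A n]]] / [U [A n]]] / [U [U [A n]] * [A n]]]

4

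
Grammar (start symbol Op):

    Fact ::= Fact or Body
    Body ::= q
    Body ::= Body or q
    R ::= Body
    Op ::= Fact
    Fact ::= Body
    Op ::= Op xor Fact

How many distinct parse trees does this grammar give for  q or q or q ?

Parse trees for q or q or q:
  [Op [Fact [Fact [Body q]] or [Body [Body q] or q]]]
  [Op [Fact [Fact [Fact [Body q]] or [Body q]] or [Body q]]]
  [Op [Fact [Fact [Body [Body q] or q]] or [Body q]]]
  [Op [Fact [Body [Body [Body q] or q] or q]]]

4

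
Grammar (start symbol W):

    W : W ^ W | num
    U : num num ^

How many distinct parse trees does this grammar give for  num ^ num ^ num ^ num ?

Parse trees for num ^ num ^ num ^ num:
  [W [W num] ^ [W [W num] ^ [W [W num] ^ [W num]]]]
  [W [W num] ^ [W [W [W num] ^ [W num]] ^ [W num]]]
  [W [W [W num] ^ [W num]] ^ [W [W num] ^ [W num]]]
  [W [W [W num] ^ [W [W num] ^ [W num]]] ^ [W num]]
  [W [W [W [W num] ^ [W num]] ^ [W num]] ^ [W num]]

5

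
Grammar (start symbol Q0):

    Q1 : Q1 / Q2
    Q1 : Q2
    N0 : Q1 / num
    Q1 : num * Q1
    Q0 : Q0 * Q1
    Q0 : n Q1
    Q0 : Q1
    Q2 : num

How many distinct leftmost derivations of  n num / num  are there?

1

Parse trees for n num / num:
  [Q0 n [Q1 [Q1 [Q2 num]] / [Q2 num]]]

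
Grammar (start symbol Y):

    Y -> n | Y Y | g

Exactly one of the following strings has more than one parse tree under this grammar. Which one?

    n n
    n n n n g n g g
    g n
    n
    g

n n n n g n g g

n n: 1 tree
n n n n g n g g: 429 trees
g n: 1 tree
n: 1 tree
g: 1 tree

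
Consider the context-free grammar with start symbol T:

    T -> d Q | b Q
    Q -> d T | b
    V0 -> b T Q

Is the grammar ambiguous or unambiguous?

Only T, Q are reachable from T; ignoring the rest: The reachable rules are right-linear with at most one rule per (nonterminal, next-terminal) pair. Each input token forces the next rule, so parsing is deterministic.

Unambiguous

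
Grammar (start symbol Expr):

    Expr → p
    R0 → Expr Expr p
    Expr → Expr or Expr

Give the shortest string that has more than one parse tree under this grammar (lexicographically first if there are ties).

length 1: no string has ≥2 trees
length 3: no string has ≥2 trees
length 5: p or p or p has 2 parse trees

Two derivations of p or p or p:
  Expr ⇒ Expr or Expr ⇒ p or Expr ⇒ p or Expr or Expr ⇒ p or p or Expr ⇒ p or p or p
  Expr ⇒ Expr or Expr ⇒ Expr or Expr or Expr ⇒ p or Expr or Expr ⇒ p or p or Expr ⇒ p or p or p

p or p or p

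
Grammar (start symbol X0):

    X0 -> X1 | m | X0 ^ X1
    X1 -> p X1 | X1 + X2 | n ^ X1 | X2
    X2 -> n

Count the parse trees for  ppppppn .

Parse trees for ppppppn:
  [X0 [X1 p [X1 p [X1 p [X1 p [X1 p [X1 p [X1 [X2 n]]]]]]]]]

1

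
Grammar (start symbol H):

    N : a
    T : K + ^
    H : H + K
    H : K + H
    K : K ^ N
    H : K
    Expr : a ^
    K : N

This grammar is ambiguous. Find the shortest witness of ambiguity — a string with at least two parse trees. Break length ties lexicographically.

length 1: no string has ≥2 trees
length 3: a + a has 2 parse trees

Two derivations of a + a:
  H ⇒ H + K ⇒ K + K ⇒ N + K ⇒ a + K ⇒ a + N ⇒ a + a
  H ⇒ K + H ⇒ N + H ⇒ a + H ⇒ a + K ⇒ a + N ⇒ a + a

a + a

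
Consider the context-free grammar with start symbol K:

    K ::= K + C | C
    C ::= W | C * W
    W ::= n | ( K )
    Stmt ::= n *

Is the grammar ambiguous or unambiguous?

(Stmt is unreachable from K, so its rules don't affect L(K).) K → K + C | C  ;  C → C * W | W  — a left-associative chain with W at the bottom. Each string factors uniquely by precedence.

Unambiguous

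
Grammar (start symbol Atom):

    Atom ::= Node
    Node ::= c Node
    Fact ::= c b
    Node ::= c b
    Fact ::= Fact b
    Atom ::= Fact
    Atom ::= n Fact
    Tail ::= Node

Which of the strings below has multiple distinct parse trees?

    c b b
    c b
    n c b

c b

c b b: 1 tree
c b: 2 trees
n c b: 1 tree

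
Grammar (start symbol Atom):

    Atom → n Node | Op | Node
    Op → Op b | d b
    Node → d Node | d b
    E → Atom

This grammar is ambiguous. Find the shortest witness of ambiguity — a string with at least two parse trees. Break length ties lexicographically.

length 2: d b has 2 parse trees

Two derivations of d b:
  Atom ⇒ Op ⇒ d b
  Atom ⇒ Node ⇒ d b

d b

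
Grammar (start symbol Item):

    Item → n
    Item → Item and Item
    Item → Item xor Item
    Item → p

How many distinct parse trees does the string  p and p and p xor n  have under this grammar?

Parse trees for p and p and p xor n:
  [Item [Item p] and [Item [Item p] and [Item [Item p] xor [Item n]]]]
  [Item [Item p] and [Item [Item [Item p] and [Item p]] xor [Item n]]]
  [Item [Item [Item p] and [Item p]] and [Item [Item p] xor [Item n]]]
  [Item [Item [Item p] and [Item [Item p] and [Item p]]] xor [Item n]]
  [Item [Item [Item [Item p] and [Item p]] and [Item p]] xor [Item n]]

5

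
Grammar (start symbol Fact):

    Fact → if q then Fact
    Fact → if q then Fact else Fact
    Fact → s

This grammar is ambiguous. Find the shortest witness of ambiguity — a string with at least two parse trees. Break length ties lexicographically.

if q then if q then s else s

length 1: no string has ≥2 trees
length 4: no string has ≥2 trees
length 6: no string has ≥2 trees
length 7: no string has ≥2 trees
length 9: if q then if q then s else s has 2 parse trees

Two derivations of if q then if q then s else s:
  Fact ⇒ if q then Fact ⇒ if q then if q then Fact else Fact ⇒ if q then if q then s else Fact ⇒ if q then if q then s else s
  Fact ⇒ if q then Fact else Fact ⇒ if q then if q then Fact else Fact ⇒ if q then if q then s else Fact ⇒ if q then if q then s else s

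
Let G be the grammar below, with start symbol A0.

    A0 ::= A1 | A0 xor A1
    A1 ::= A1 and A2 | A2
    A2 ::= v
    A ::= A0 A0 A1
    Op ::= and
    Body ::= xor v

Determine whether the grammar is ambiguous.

Unambiguous

(A, Op, Body are unreachable from A0, so their rules don't affect L(A0).) This is a standard precedence ladder (A0 over A1 over A2), with each level left-recursive on its own operator ('xor' at A0, 'and' at A1). That structure is LR(1), hence unambiguous.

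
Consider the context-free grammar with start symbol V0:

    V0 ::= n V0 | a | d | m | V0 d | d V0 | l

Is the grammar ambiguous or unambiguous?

Witness: d d

Derivation 1: V0 ⇒ V0 d ⇒ d d
Derivation 2: V0 ⇒ d V0 ⇒ d d

Two distinct leftmost derivations for the same string.

Ambiguous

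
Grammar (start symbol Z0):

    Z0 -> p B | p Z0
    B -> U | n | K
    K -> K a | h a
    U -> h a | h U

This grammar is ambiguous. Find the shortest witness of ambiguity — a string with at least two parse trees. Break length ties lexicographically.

p h a

length 2: no string has ≥2 trees
length 3: p h a has 2 parse trees

Two derivations of p h a:
  Z0 ⇒ p B ⇒ p U ⇒ p h a
  Z0 ⇒ p B ⇒ p K ⇒ p h a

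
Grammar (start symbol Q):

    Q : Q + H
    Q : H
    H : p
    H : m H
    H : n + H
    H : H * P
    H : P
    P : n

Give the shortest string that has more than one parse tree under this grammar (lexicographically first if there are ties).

n + n

length 1: no string has ≥2 trees
length 2: no string has ≥2 trees
length 3: n + n has 2 parse trees

Two derivations of n + n:
  Q ⇒ Q + H ⇒ H + H ⇒ P + H ⇒ n + H ⇒ n + P ⇒ n + n
  Q ⇒ H ⇒ n + H ⇒ n + P ⇒ n + n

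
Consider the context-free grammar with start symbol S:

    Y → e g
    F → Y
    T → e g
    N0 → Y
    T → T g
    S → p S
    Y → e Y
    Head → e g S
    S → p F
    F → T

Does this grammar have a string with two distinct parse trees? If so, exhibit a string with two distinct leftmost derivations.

Witness: p e g

Derivation 1: S ⇒ p F ⇒ p Y ⇒ p e g
Derivation 2: S ⇒ p F ⇒ p T ⇒ p e g

Two distinct leftmost derivations for the same string.

Ambiguous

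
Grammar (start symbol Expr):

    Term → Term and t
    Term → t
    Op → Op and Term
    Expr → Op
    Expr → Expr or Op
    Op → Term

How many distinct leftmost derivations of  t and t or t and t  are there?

Parse trees for t and t or t and t:
  [Expr [Expr [Op [Op [Term t]] and [Term t]]] or [Op [Op [Term t]] and [Term t]]]
  [Expr [Expr [Op [Op [Term t]] and [Term t]]] or [Op [Term [Term t] and t]]]
  [Expr [Expr [Op [Term [Term t] and t]]] or [Op [Op [Term t]] and [Term t]]]
  [Expr [Expr [Op [Term [Term t] and t]]] or [Op [Term [Term t] and t]]]

4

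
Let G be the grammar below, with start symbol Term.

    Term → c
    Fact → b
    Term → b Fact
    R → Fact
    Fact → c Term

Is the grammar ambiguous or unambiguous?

(R is unreachable from Term, so its rules don't affect L(Term).) Each reachable nonterminal has at most one production per leading terminal, and all productions are right-linear; the derivation is determined token-by-token.

Unambiguous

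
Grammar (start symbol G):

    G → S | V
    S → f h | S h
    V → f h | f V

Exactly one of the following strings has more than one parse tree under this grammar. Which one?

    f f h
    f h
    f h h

f f h: 1 tree
f h: 2 trees
f h h: 1 tree

f h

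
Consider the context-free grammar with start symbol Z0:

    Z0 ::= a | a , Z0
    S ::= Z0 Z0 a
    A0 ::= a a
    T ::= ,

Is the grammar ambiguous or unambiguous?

Only Z0 is reachable from Z0; ignoring the rest: Right-recursive list with a separator: after each atom, whether the separator follows determines the rule. One parse per string.

Unambiguous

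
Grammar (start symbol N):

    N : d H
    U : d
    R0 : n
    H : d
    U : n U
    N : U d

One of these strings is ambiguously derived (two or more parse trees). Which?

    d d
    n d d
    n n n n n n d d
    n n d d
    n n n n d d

d d: 2 trees
n d d: 1 tree
n n n n n n d d: 1 tree
n n d d: 1 tree
n n n n d d: 1 tree

d d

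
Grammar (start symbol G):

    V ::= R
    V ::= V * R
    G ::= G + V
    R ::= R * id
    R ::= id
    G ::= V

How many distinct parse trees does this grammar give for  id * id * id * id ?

Parse trees for id * id * id * id:
  [G [V [R [R [R [R id] * id] * id] * id]]]
  [G [V [V [R id]] * [R [R [R id] * id] * id]]]
  [G [V [V [R [R id] * id]] * [R [R id] * id]]]
  [G [V [V [V [R id]] * [R id]] * [R [R id] * id]]]
  [G [V [V [R [R [R id] * id] * id]] * [R id]]]
  [G [V [V [V [R id]] * [R [R id] * id]] * [R id]]]
  [G [V [V [V [R [R id] * id]] * [R id]] * [R id]]]
  [G [V [V [V [V [R id]] * [R id]] * [R id]] * [R id]]]

8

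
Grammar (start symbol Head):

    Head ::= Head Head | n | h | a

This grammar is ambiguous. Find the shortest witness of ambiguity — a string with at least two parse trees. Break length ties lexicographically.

a a a

length 1: no string has ≥2 trees
length 2: no string has ≥2 trees
length 3: a a a has 2 parse trees

Two derivations of a a a:
  Head ⇒ Head Head ⇒ Head Head Head ⇒ a Head Head ⇒ a a Head ⇒ a a a
  Head ⇒ Head Head ⇒ a Head ⇒ a Head Head ⇒ a a Head ⇒ a a a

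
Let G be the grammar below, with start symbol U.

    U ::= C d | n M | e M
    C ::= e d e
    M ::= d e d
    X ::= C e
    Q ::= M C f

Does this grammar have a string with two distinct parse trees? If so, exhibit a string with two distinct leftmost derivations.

Witness: e d e d

Derivation 1: U ⇒ C d ⇒ e d e d
Derivation 2: U ⇒ e M ⇒ e d e d

Two distinct leftmost derivations for the same string.

Ambiguous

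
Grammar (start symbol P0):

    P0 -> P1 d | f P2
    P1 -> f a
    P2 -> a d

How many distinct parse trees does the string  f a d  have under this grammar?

Parse trees for f a d:
  [P0 [P1 f a] d]
  [P0 f [P2 a d]]

2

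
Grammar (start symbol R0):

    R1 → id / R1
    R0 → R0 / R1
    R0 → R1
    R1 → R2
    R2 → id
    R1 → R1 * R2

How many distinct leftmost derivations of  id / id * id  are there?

Parse trees for id / id * id:
  [R0 [R0 [R1 [R2 id]]] / [R1 [R1 [R2 id]] * [R2 id]]]
  [R0 [R1 id / [R1 [R1 [R2 id]] * [R2 id]]]]
  [R0 [R1 [R1 id / [R1 [R2 id]]] * [R2 id]]]

3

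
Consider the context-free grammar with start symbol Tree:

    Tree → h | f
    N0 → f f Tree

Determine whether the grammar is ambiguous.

Only Tree is reachable from Tree; ignoring the rest: Each reachable nonterminal has at most one production per leading terminal, and all productions are right-linear; the derivation is determined token-by-token.

Unambiguous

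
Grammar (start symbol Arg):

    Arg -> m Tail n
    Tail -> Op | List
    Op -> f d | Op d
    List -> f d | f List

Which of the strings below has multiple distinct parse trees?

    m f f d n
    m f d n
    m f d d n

m f d n

m f f d n: 1 tree
m f d n: 2 trees
m f d d n: 1 tree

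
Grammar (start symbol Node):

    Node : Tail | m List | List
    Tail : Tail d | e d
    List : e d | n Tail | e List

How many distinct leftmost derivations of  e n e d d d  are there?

1

Parse trees for e n e d d d:
  [Node [List e [List n [Tail [Tail [Tail e d] d] d]]]]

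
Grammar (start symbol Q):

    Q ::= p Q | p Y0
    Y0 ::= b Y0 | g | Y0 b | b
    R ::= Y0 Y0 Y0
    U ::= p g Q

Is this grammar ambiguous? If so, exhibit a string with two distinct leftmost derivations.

Ambiguous

Witness: p b b

Derivation 1: Q ⇒ p Y0 ⇒ p b Y0 ⇒ p b b
Derivation 2: Q ⇒ p Y0 ⇒ p Y0 b ⇒ p b b

Two distinct leftmost derivations for the same string.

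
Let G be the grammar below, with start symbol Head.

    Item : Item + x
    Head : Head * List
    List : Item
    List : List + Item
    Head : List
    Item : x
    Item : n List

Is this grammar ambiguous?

Witness: x + x

Derivation 1: Head ⇒ List ⇒ Item ⇒ Item + x ⇒ x + x
Derivation 2: Head ⇒ List ⇒ List + Item ⇒ Item + Item ⇒ x + Item ⇒ x + x

Two distinct leftmost derivations for the same string.

Ambiguous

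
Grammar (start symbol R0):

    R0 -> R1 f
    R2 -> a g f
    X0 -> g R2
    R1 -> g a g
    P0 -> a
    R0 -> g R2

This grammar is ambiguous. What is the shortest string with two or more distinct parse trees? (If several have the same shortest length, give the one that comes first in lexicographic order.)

length 4: g a g f has 2 parse trees

Two derivations of g a g f:
  R0 ⇒ R1 f ⇒ g a g f
  R0 ⇒ g R2 ⇒ g a g f

g a g f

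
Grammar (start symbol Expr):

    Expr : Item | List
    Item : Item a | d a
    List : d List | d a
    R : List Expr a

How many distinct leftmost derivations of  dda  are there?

1

Parse trees for dda:
  [Expr [List d [List d a]]]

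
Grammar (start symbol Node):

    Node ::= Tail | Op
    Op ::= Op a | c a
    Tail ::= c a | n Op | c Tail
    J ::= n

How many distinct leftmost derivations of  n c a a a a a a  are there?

Parse trees for n c a a a a a a:
  [Node [Tail n [Op [Op [Op [Op [Op [Op c a] a] a] a] a] a]]]

1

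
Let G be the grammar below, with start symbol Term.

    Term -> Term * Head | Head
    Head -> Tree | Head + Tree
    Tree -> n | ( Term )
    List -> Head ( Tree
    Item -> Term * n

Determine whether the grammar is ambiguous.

Unambiguous

Only Term, Head, Tree are reachable from Term; ignoring the rest: Term → Term * Head | Head  ;  Head → Head + Tree | Tree  — a left-associative chain with Tree at the bottom. Each string factors uniquely by precedence.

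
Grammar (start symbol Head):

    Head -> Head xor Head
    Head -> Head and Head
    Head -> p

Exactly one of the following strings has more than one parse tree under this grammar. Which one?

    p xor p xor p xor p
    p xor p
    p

p xor p xor p xor p

p xor p xor p xor p: 5 trees
p xor p: 1 tree
p: 1 tree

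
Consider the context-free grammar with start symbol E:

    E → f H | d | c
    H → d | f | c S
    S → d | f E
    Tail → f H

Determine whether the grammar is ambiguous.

Unambiguous

Only E, H, S are reachable from E; ignoring the rest: Each reachable nonterminal has at most one production per leading terminal, and all productions are right-linear; the derivation is determined token-by-token.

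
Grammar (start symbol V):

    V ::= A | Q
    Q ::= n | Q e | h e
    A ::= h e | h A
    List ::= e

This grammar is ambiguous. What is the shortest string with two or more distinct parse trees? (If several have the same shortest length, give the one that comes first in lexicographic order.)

length 1: no string has ≥2 trees
length 2: h e has 2 parse trees

Two derivations of h e:
  V ⇒ A ⇒ h e
  V ⇒ Q ⇒ h e

h e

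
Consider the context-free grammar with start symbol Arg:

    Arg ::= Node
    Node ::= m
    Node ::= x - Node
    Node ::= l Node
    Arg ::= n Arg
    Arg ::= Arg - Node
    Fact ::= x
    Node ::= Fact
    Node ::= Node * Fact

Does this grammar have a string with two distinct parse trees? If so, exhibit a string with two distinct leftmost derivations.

Witness: x - m

Derivation 1: Arg ⇒ Node ⇒ x - Node ⇒ x - m
Derivation 2: Arg ⇒ Arg - Node ⇒ Node - Node ⇒ Fact - Node ⇒ x - Node ⇒ x - m

Two distinct leftmost derivations for the same string.

Ambiguous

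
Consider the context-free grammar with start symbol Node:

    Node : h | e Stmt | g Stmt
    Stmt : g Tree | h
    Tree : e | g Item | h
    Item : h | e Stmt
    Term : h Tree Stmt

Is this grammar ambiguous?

Unambiguous

(Term is unreachable from Node, so its rules don't affect L(Node).) Restricted to the reachable nonterminals, every rule has the form A → t or A → t B, and no two rules for the same A share a first terminal. The grammar encodes a DFA — one run per string.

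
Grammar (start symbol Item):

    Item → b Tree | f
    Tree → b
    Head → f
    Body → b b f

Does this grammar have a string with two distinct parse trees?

Unambiguous

(Head, Body are unreachable from Item, so their rules don't affect L(Item).) Restricted to the reachable nonterminals, every rule has the form A → t or A → t B, and no two rules for the same A share a first terminal. The grammar encodes a DFA — one run per string.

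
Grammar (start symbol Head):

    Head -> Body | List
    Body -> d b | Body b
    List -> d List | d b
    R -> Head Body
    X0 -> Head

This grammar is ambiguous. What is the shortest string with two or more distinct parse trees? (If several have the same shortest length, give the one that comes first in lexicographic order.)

d b

length 2: d b has 2 parse trees

Two derivations of d b:
  Head ⇒ Body ⇒ d b
  Head ⇒ List ⇒ d b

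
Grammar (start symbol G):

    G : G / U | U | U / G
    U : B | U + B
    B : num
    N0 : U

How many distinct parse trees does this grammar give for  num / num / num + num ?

Parse trees for num / num / num + num:
  [G [G [G [U [B num]]] / [U [B num]]] / [U [U [B num]] + [B num]]]
  [G [G [U [B num]] / [G [U [B num]]]] / [U [U [B num]] + [B num]]]
  [G [U [B num]] / [G [G [U [B num]]] / [U [U [B num]] + [B num]]]]
  [G [U [B num]] / [G [U [B num]] / [G [U [U [B num]] + [B num]]]]]

4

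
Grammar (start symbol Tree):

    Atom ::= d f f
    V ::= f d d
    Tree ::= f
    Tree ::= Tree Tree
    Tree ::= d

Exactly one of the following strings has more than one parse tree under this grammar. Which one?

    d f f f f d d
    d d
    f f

d f f f f d d

d f f f f d d: 132 trees
d d: 1 tree
f f: 1 tree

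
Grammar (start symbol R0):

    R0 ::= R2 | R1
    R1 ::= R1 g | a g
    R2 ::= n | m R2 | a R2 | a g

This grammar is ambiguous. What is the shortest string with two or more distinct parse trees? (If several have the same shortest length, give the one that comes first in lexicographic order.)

length 1: no string has ≥2 trees
length 2: a g has 2 parse trees

Two derivations of a g:
  R0 ⇒ R2 ⇒ a g
  R0 ⇒ R1 ⇒ a g

a g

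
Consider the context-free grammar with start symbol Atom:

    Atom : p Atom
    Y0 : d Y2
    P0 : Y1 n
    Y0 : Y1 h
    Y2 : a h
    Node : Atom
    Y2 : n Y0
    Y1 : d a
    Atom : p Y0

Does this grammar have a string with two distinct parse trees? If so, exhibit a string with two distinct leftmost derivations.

Witness: p d a h

Derivation 1: Atom ⇒ p Y0 ⇒ p d Y2 ⇒ p d a h
Derivation 2: Atom ⇒ p Y0 ⇒ p Y1 h ⇒ p d a h

Two distinct leftmost derivations for the same string.

Ambiguous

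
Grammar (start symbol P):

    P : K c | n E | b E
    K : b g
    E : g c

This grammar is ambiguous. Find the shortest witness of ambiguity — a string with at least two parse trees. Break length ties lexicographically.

b g c

length 3: b g c has 2 parse trees

Two derivations of b g c:
  P ⇒ K c ⇒ b g c
  P ⇒ b E ⇒ b g c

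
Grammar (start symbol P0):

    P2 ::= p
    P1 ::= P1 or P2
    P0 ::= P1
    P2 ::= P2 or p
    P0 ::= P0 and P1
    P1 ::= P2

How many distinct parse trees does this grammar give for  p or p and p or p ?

Parse trees for p or p and p or p:
  [P0 [P0 [P1 [P1 [P2 p]] or [P2 p]]] and [P1 [P1 [P2 p]] or [P2 p]]]
  [P0 [P0 [P1 [P1 [P2 p]] or [P2 p]]] and [P1 [P2 [P2 p] or p]]]
  [P0 [P0 [P1 [P2 [P2 p] or p]]] and [P1 [P1 [P2 p]] or [P2 p]]]
  [P0 [P0 [P1 [P2 [P2 p] or p]]] and [P1 [P2 [P2 p] or p]]]

4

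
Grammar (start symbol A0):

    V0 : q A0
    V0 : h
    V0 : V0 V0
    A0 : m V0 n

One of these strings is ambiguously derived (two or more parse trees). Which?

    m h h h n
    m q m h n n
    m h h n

m h h h n

m h h h n: 2 trees
m q m h n n: 1 tree
m h h n: 1 tree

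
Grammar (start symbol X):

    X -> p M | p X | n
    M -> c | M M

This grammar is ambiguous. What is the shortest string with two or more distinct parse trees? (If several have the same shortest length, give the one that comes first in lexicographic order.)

length 1: no string has ≥2 trees
length 2: no string has ≥2 trees
length 3: no string has ≥2 trees
length 4: p c c c has 2 parse trees

Two derivations of p c c c:
  X ⇒ p M ⇒ p M M ⇒ p c M ⇒ p c M M ⇒ p c c M ⇒ p c c c
  X ⇒ p M ⇒ p M M ⇒ p M M M ⇒ p c M M ⇒ p c c M ⇒ p c c c

p c c c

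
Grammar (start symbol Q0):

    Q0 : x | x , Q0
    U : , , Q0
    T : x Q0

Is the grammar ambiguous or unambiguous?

Unambiguous

(U, T are unreachable from Q0, so their rules don't affect L(Q0).) The reachable grammar is A → atom sep A | atom. Each atom is followed by either the separator (recurse) or end-of-string (stop) — no choice point.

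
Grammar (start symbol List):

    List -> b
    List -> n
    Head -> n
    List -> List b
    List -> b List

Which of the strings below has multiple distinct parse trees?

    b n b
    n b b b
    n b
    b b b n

b n b: 2 trees
n b b b: 1 tree
n b: 1 tree
b b b n: 1 tree

b n b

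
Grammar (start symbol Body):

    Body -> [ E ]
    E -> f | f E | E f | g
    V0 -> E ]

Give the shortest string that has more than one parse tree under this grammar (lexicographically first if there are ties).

[ f f ]

length 3: no string has ≥2 trees
length 4: [ f f ] has 2 parse trees

Two derivations of [ f f ]:
  Body ⇒ [ E ] ⇒ [ f E ] ⇒ [ f f ]
  Body ⇒ [ E ] ⇒ [ E f ] ⇒ [ f f ]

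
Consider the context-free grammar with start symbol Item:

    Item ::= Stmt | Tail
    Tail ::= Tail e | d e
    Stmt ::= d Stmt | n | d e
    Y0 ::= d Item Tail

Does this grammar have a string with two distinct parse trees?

Witness: d e

Derivation 1: Item ⇒ Stmt ⇒ d e
Derivation 2: Item ⇒ Tail ⇒ d e

Two distinct leftmost derivations for the same string.

Ambiguous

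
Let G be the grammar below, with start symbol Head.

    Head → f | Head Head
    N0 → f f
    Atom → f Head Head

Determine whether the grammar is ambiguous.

Witness: f f f

Derivation 1: Head ⇒ Head Head ⇒ f Head ⇒ f Head Head ⇒ f f Head ⇒ f f f
Derivation 2: Head ⇒ Head Head ⇒ Head Head Head ⇒ f Head Head ⇒ f f Head ⇒ f f f

Two distinct leftmost derivations for the same string.

Ambiguous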